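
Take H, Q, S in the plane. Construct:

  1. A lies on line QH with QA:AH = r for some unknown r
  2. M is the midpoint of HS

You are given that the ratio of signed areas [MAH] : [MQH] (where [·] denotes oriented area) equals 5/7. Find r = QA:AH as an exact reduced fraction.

Assign H = (0, 0), Q = (1, 0), S = (0, 1) — the answer is frame-independent, so this choice is without loss of generality.
1. With QA:AH = r, write λ = r/(r+1) so A = Q + λ·(H−Q); A is affine-linear in λ
2. M is the midpoint of HS ⇒ M = (0, 1/2)
Every point depending on A is an affine combination of A and λ-independent points, so each such coordinate is linear in λ; the λ² term in each signed area is a multiple of (H−Q)×(H−Q) = 0, so 2·[MAH] and 2·[MQH] are each linear in λ. Evaluating at λ=0 and λ=1:
  2·[MAH] = 1/2·λ − 1/2,   2·[MQH] = -1/2
So [MAH]:[MQH] = (1/2·λ − 1/2) / (-1/2). Setting this equal to 5/7:
  1/2·λ − 1/2 = 5/7·(-1/2)  ⇒  λ = 2/7
Then r = λ/(1−λ) = (2/7)/(5/7) = 2/5. Check: with r = 2/5, A = (5/7, 0) and [MAH]:[MQH] = 5/7 as required.

r = 2/5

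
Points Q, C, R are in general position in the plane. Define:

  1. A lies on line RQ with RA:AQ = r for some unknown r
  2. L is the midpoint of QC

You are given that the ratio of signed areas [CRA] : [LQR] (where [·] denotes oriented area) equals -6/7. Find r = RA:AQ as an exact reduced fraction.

Work in coordinates with Q = (0, 0), C = (1, 0), R = (0, 1).
1. With RA:AQ = r, write λ = r/(r+1) so A = R + λ·(Q−R); A is affine-linear in λ
2. L is the midpoint of QC ⇒ L = (1/2, 0)
Every point depending on A is an affine combination of A and λ-independent points, so each such coordinate is linear in λ; the λ² term in each signed area is a multiple of (Q−R)×(Q−R) = 0, so 2·[CRA] and 2·[LQR] are each linear in λ. Evaluating at λ=0 and λ=1:
  2·[CRA] = λ,   2·[LQR] = -1/2
So [CRA]:[LQR] = (λ) / (-1/2). Setting this equal to -6/7:
  λ = -6/7·(-1/2)  ⇒  λ = 3/7
Then r = λ/(1−λ) = (3/7)/(4/7) = 3/4. Check: with r = 3/4, A = (0, 4/7) and [CRA]:[LQR] = -6/7 as required.

r = 3/4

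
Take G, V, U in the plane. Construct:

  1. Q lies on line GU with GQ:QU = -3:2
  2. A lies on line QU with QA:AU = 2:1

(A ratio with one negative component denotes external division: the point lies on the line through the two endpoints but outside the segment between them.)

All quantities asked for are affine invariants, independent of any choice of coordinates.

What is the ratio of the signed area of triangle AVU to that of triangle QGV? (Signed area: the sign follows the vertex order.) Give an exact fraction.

[AVU]:[QGV] = -2/9

Assign G = (0, 0), V = (1, 0), U = (0, 1) — the answer is frame-independent, so this choice is without loss of generality.
1. Q lies on line GU with GQ:QU = -3:2 ⇒ Q = (0, 3)
2. A lies on line QU with QA:AU = 2:1 ⇒ A = (0, 5/3)
2·[AVU] = -2/3, 2·[QGV] = 3
[AVU]:[QGV] = -2/3:3 = -2/9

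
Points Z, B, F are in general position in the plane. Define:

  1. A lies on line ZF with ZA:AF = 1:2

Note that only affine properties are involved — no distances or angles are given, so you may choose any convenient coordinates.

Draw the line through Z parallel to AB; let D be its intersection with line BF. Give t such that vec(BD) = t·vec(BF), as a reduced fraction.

t = -1/2

Choose coordinates Z = (0, 0), B = (1, 0), F = (0, 1).
1. A lies on line ZF with ZA:AF = 1:2 ⇒ A = (0, 1/3)
through Z parallel to AB: direction (1, -1/3); meets BF at D = (3/2, -1/2)
D = B + t·(F−B) with t = -1/2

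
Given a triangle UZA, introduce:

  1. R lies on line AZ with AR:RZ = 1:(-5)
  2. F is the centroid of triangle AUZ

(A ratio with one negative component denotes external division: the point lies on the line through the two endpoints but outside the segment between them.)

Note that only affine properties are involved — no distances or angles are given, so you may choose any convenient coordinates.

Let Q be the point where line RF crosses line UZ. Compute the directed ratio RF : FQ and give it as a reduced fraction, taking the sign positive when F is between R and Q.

Work in coordinates with U = (0, 0), Z = (1, 0), A = (0, 1).
1. R lies on line AZ with AR:RZ = 1:(-5) ⇒ R = (-1/4, 5/4)
2. F is the centroid of triangle AUZ ⇒ F = (1/3, 1/3)
line RF meets UZ at Q = (6/11, 0)
F = R + t·(Q−R) with t = 11/15, so RF:FQ = 11/15:4/15

RF:FQ = 11/4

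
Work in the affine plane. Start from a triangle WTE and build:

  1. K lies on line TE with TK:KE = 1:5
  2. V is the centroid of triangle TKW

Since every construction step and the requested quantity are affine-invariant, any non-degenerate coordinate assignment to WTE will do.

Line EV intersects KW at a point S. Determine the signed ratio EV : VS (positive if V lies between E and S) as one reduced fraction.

Set W = (0, 0), T = (1, 0), E = (0, 1); any affine frame gives the same invariant.
1. K lies on line TE with TK:KE = 1:5 ⇒ K = (5/6, 1/6)
2. V is the centroid of triangle TKW ⇒ V = (11/18, 1/18)
line EV meets KW at S = (55/96, 11/96)
V = E + t·(S−E) with t = 16/15, so EV:VS = 16/15:-1/15

EV:VS = -16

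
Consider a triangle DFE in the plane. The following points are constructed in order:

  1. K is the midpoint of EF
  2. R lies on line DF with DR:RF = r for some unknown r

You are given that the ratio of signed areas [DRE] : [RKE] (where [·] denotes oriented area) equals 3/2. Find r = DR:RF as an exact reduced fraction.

r = 3/4

Set D = (0, 0), F = (1, 0), E = (0, 1); any affine frame gives the same invariant.
1. K is the midpoint of EF ⇒ K = (1/2, 1/2)
2. With DR:RF = r, write λ = r/(r+1) so R = D + λ·(F−D); R is affine-linear in λ
Every point depending on R is an affine combination of R and λ-independent points, so each such coordinate is linear in λ; the λ² term in each signed area is a multiple of (F−D)×(F−D) = 0, so 2·[DRE] and 2·[RKE] are each linear in λ. Evaluating at λ=0 and λ=1:
  2·[DRE] = λ,   2·[RKE] = -1/2·λ + 1/2
So [DRE]:[RKE] = (λ) / (-1/2·λ + 1/2). Setting this equal to 3/2:
  λ = 3/2·(-1/2·λ + 1/2)  ⇒  λ = 3/7
Then r = λ/(1−λ) = (3/7)/(4/7) = 3/4. Check: with r = 3/4, R = (3/7, 0) and [DRE]:[RKE] = 3/2 as required.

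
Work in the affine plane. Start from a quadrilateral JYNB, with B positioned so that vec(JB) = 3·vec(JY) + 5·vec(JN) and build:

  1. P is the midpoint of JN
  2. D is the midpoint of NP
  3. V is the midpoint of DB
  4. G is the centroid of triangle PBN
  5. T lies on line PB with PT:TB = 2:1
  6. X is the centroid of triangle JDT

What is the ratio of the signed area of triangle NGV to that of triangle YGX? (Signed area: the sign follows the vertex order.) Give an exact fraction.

Set J = (0, 0), Y = (1, 0), N = (0, 1), B = (3, 5); any affine frame gives the same invariant.
1. P is the midpoint of JN ⇒ P = (0, 1/2)
2. D is the midpoint of NP ⇒ D = (0, 3/4)
3. V is the midpoint of DB ⇒ V = (3/2, 23/8)
4. G is the centroid of triangle PBN ⇒ G = (1, 13/6)
5. T lies on line PB with PT:TB = 2:1 ⇒ T = (2, 7/2)
6. X is the centroid of triangle JDT ⇒ X = (2/3, 17/12)
2·[NGV] = 1/8, 2·[YGX] = 13/18
[NGV]:[YGX] = 1/8:13/18 = 9/52

[NGV]:[YGX] = 9/52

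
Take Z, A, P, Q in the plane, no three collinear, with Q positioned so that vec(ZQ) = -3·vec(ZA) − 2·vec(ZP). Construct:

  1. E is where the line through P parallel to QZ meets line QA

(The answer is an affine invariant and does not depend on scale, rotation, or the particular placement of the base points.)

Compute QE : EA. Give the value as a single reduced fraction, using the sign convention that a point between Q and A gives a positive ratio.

Work in coordinates with Z = (0, 0), A = (1, 0), P = (0, 1), Q = (-3, -2).
1. E is where the line through P parallel to QZ meets line QA ⇒ E = (-9, -5)
E = Q + t·(A−Q) with t = -3/2, so QE:EA = t:(1−t) = -3/2:5/2

QE:EA = -3/5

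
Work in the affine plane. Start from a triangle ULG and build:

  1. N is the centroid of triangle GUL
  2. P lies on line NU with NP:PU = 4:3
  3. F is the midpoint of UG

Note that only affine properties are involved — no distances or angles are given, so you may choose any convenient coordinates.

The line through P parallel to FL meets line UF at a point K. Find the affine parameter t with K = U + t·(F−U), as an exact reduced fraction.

t = 3/7

Choose coordinates U = (0, 0), L = (1, 0), G = (0, 1).
1. N is the centroid of triangle GUL ⇒ N = (1/3, 1/3)
2. P lies on line NU with NP:PU = 4:3 ⇒ P = (1/7, 1/7)
3. F is the midpoint of UG ⇒ F = (0, 1/2)
through P parallel to FL: direction (1, -1/2); meets UF at K = (0, 3/14)
K = U + t·(F−U) with t = 3/7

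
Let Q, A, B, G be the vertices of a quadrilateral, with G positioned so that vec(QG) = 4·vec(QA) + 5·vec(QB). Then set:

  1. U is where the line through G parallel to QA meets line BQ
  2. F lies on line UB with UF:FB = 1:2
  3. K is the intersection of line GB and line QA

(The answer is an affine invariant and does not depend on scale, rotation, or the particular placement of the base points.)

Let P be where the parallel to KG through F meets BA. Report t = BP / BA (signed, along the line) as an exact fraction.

t = -4/3

Set Q = (0, 0), A = (1, 0), B = (0, 1), G = (4, 5); any affine frame gives the same invariant.
1. U is where the line through G parallel to QA meets line BQ ⇒ U = (0, 5)
2. F lies on line UB with UF:FB = 1:2 ⇒ F = (0, 11/3)
3. K is the intersection of line GB and line QA ⇒ K = (-1, 0)
through F parallel to KG: direction (5, 5); meets BA at P = (-4/3, 7/3)
P = B + t·(A−B) with t = -4/3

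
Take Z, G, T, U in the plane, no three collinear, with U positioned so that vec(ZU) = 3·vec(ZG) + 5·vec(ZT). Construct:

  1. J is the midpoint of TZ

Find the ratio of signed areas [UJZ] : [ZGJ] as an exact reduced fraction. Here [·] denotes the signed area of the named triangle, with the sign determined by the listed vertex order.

[UJZ]:[ZGJ] = 3

Choose coordinates Z = (0, 0), G = (1, 0), T = (0, 1), U = (3, 5).
1. J is the midpoint of TZ ⇒ J = (0, 1/2)
2·[UJZ] = 3/2, 2·[ZGJ] = 1/2
[UJZ]:[ZGJ] = 3/2:1/2 = 3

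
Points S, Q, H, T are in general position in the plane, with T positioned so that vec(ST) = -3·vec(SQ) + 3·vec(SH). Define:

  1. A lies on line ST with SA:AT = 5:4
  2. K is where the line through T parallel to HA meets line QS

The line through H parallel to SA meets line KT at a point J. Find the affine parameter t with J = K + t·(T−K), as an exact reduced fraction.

Assign S = (0, 0), Q = (1, 0), H = (0, 1), T = (-3, 3) — the answer is frame-independent, so this choice is without loss of generality.
1. A lies on line ST with SA:AT = 5:4 ⇒ A = (-5/3, 5/3)
2. K is where the line through T parallel to HA meets line QS ⇒ K = (9/2, 0)
through H parallel to SA: direction (-5/3, 5/3); meets KT at J = (-4/3, 7/3)
J = K + t·(T−K) with t = 7/9

t = 7/9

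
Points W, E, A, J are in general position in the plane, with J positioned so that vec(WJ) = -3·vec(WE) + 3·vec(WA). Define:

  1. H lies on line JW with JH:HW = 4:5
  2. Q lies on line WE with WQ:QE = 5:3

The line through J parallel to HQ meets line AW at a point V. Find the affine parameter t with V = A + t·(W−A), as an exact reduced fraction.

Assign W = (0, 0), E = (1, 0), A = (0, 1), J = (-3, 3) — the answer is frame-independent, so this choice is without loss of generality.
1. H lies on line JW with JH:HW = 4:5 ⇒ H = (-5/3, 5/3)
2. Q lies on line WE with WQ:QE = 5:3 ⇒ Q = (5/8, 0)
through J parallel to HQ: direction (55/24, -5/3); meets AW at V = (0, 9/11)
V = A + t·(W−A) with t = 2/11

t = 2/11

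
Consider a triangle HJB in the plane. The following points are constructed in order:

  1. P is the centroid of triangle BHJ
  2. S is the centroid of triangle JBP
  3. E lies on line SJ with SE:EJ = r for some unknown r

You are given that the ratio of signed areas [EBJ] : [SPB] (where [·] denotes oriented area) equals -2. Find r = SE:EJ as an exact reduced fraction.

r = -3/2

Choose coordinates H = (0, 0), J = (1, 0), B = (0, 1).
1. P is the centroid of triangle BHJ ⇒ P = (1/3, 1/3)
2. S is the centroid of triangle JBP ⇒ S = (4/9, 4/9)
3. With SE:EJ = r, write λ = r/(r+1) so E = S + λ·(J−S); E is affine-linear in λ
Every point depending on E is an affine combination of E and λ-independent points, so each such coordinate is linear in λ; the λ² term in each signed area is a multiple of (J−S)×(J−S) = 0, so 2·[EBJ] and 2·[SPB] are each linear in λ. Evaluating at λ=0 and λ=1:
  2·[EBJ] = 1/9·λ − 1/9,   2·[SPB] = -1/9
So [EBJ]:[SPB] = (1/9·λ − 1/9) / (-1/9). Setting this equal to -2:
  1/9·λ − 1/9 = -2·(-1/9)  ⇒  λ = 3
Then r = λ/(1−λ) = (3)/(-2) = -3/2. Check: with r = -3/2, E = (19/9, -8/9) and [EBJ]:[SPB] = -2 as required.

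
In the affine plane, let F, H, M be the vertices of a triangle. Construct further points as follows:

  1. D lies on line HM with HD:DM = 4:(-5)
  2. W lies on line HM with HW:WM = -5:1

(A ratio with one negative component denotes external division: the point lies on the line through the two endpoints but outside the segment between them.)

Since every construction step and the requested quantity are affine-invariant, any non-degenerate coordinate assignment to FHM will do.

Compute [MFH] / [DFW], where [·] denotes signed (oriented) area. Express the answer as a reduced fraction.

[MFH]:[DFW] = -4/21

Work in coordinates with F = (0, 0), H = (1, 0), M = (0, 1).
1. D lies on line HM with HD:DM = 4:(-5) ⇒ D = (5, -4)
2. W lies on line HM with HW:WM = -5:1 ⇒ W = (-1/4, 5/4)
2·[MFH] = 1, 2·[DFW] = -21/4
[MFH]:[DFW] = 1:-21/4 = -4/21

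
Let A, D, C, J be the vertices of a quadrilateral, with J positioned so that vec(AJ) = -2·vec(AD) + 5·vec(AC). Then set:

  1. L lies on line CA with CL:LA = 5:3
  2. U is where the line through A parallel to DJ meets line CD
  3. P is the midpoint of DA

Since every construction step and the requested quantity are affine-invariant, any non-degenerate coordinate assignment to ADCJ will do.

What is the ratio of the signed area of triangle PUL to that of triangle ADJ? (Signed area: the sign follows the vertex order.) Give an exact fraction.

Work in coordinates with A = (0, 0), D = (1, 0), C = (0, 1), J = (-2, 5).
1. L lies on line CA with CL:LA = 5:3 ⇒ L = (0, 3/8)
2. U is where the line through A parallel to DJ meets line CD ⇒ U = (-3/2, 5/2)
3. P is the midpoint of DA ⇒ P = (1/2, 0)
2·[PUL] = 1/2, 2·[ADJ] = 5
[PUL]:[ADJ] = 1/2:5 = 1/10

[PUL]:[ADJ] = 1/10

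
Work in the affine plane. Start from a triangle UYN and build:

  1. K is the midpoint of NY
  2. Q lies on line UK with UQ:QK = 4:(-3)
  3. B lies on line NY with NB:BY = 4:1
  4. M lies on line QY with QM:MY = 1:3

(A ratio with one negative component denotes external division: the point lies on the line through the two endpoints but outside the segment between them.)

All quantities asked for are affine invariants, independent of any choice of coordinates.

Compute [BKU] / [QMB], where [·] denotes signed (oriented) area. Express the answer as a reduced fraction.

Work in coordinates with U = (0, 0), Y = (1, 0), N = (0, 1).
1. K is the midpoint of NY ⇒ K = (1/2, 1/2)
2. Q lies on line UK with UQ:QK = 4:(-3) ⇒ Q = (2, 2)
3. B lies on line NY with NB:BY = 4:1 ⇒ B = (4/5, 1/5)
4. M lies on line QY with QM:MY = 1:3 ⇒ M = (7/4, 3/2)
2·[BKU] = 3/10, 2·[QMB] = -3/20
[BKU]:[QMB] = 3/10:-3/20 = -2

[BKU]:[QMB] = -2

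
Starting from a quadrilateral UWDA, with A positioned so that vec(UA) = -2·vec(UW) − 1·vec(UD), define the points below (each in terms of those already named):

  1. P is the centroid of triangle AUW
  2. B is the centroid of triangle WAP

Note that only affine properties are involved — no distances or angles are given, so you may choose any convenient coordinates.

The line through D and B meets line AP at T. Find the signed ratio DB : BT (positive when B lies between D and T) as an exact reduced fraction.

Work in coordinates with U = (0, 0), W = (1, 0), D = (0, 1), A = (-2, -1).
1. P is the centroid of triangle AUW ⇒ P = (-1/3, -1/3)
2. B is the centroid of triangle WAP ⇒ B = (-4/9, -4/9)
line DB meets AP at T = (-8/19, -7/19)
B = D + t·(T−D) with t = 19/18, so DB:BT = 19/18:-1/18

DB:BT = -19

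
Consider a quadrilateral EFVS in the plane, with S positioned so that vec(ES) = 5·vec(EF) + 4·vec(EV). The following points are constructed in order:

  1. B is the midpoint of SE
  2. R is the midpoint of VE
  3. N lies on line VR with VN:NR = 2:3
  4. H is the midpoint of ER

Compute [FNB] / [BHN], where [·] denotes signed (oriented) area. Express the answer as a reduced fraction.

[FNB]:[BHN] = 128/55

Assign E = (0, 0), F = (1, 0), V = (0, 1), S = (5, 4) — the answer is frame-independent, so this choice is without loss of generality.
1. B is the midpoint of SE ⇒ B = (5/2, 2)
2. R is the midpoint of VE ⇒ R = (0, 1/2)
3. N lies on line VR with VN:NR = 2:3 ⇒ N = (0, 4/5)
4. H is the midpoint of ER ⇒ H = (0, 1/4)
2·[FNB] = -16/5, 2·[BHN] = -11/8
[FNB]:[BHN] = -16/5:-11/8 = 128/55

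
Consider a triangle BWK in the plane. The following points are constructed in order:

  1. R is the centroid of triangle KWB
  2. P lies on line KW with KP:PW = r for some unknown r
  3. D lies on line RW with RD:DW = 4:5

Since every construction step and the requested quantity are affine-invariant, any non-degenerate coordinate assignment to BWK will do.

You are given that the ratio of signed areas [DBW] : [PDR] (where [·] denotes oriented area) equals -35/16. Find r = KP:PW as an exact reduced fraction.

r = 3/4

Assign B = (0, 0), W = (1, 0), K = (0, 1) — the answer is frame-independent, so this choice is without loss of generality.
1. R is the centroid of triangle KWB ⇒ R = (1/3, 1/3)
2. With KP:PW = r, write λ = r/(r+1) so P = K + λ·(W−K); P is affine-linear in λ
3. D lies on line RW with RD:DW = 4:5 ⇒ D = (17/27, 5/27)
Every point depending on P is an affine combination of P and λ-independent points, so each such coordinate is linear in λ; the λ² term in each signed area is a multiple of (W−K)×(W−K) = 0, so 2·[DBW] and 2·[PDR] are each linear in λ. Evaluating at λ=0 and λ=1:
  2·[DBW] = 5/27,   2·[PDR] = 4/27·λ − 4/27
So [DBW]:[PDR] = (5/27) / (4/27·λ − 4/27). Setting this equal to -35/16:
  5/27 = -35/16·(4/27·λ − 4/27)  ⇒  λ = 3/7
Then r = λ/(1−λ) = (3/7)/(4/7) = 3/4. Check: with r = 3/4, P = (3/7, 4/7) and [DBW]:[PDR] = -35/16 as required.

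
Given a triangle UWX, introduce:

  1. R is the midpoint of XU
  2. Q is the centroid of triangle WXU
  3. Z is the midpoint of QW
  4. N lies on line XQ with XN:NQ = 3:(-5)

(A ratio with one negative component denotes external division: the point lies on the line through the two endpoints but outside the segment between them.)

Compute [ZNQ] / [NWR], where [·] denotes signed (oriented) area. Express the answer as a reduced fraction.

[ZNQ]:[NWR] = -1/3

Choose coordinates U = (0, 0), W = (1, 0), X = (0, 1).
1. R is the midpoint of XU ⇒ R = (0, 1/2)
2. Q is the centroid of triangle WXU ⇒ Q = (1/3, 1/3)
3. Z is the midpoint of QW ⇒ Z = (2/3, 1/6)
4. N lies on line XQ with XN:NQ = 3:(-5) ⇒ N = (-1/2, 2)
2·[ZNQ] = 5/12, 2·[NWR] = -5/4
[ZNQ]:[NWR] = 5/12:-5/4 = -1/3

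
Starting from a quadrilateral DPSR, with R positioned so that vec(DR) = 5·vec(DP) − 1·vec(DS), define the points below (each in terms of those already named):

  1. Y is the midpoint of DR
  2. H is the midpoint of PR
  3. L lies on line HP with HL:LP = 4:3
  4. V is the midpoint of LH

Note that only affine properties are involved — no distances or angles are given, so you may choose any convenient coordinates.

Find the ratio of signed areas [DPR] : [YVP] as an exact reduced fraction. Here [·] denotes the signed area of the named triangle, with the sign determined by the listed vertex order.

Assign D = (0, 0), P = (1, 0), S = (0, 1), R = (5, -1) — the answer is frame-independent, so this choice is without loss of generality.
1. Y is the midpoint of DR ⇒ Y = (5/2, -1/2)
2. H is the midpoint of PR ⇒ H = (3, -1/2)
3. L lies on line HP with HL:LP = 4:3 ⇒ L = (13/7, -3/14)
4. V is the midpoint of LH ⇒ V = (17/7, -5/14)
2·[DPR] = -1, 2·[YVP] = 5/28
[DPR]:[YVP] = -1:5/28 = -28/5

[DPR]:[YVP] = -28/5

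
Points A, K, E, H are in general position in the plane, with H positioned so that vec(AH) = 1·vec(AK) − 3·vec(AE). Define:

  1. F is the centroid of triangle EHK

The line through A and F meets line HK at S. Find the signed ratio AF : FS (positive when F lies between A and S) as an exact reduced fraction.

Choose coordinates A = (0, 0), K = (1, 0), E = (0, 1), H = (1, -3).
1. F is the centroid of triangle EHK ⇒ F = (2/3, -2/3)
line AF meets HK at S = (1, -1)
F = A + t·(S−A) with t = 2/3, so AF:FS = 2/3:1/3

AF:FS = 2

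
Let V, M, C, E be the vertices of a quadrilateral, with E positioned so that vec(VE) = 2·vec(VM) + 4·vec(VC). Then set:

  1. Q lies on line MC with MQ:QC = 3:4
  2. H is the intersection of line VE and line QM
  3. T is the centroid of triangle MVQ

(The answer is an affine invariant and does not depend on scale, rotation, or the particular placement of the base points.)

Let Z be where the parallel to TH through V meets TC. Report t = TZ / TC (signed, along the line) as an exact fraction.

Work in coordinates with V = (0, 0), M = (1, 0), C = (0, 1), E = (2, 4).
1. Q lies on line MC with MQ:QC = 3:4 ⇒ Q = (4/7, 3/7)
2. H is the intersection of line VE and line QM ⇒ H = (1/3, 2/3)
3. T is the centroid of triangle MVQ ⇒ T = (11/21, 1/7)
through V parallel to TH: direction (-4/21, 11/21); meets TC at Z = (-44/49, 121/49)
Z = T + t·(C−T) with t = 19/7

t = 19/7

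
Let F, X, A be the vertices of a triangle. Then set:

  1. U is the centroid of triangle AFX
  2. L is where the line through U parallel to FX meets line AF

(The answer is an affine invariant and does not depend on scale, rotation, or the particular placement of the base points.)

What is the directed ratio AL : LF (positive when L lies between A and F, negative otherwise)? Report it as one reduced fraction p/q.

AL:LF = 2

Work in coordinates with F = (0, 0), X = (1, 0), A = (0, 1).
1. U is the centroid of triangle AFX ⇒ U = (1/3, 1/3)
2. L is where the line through U parallel to FX meets line AF ⇒ L = (0, 1/3)
L = A + t·(F−A) with t = 2/3, so AL:LF = t:(1−t) = 2/3:1/3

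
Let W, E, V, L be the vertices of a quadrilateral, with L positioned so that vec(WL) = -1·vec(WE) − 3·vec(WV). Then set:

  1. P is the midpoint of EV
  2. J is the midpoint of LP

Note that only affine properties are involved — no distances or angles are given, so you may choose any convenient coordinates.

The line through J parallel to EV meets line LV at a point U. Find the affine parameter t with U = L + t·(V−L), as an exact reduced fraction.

Assign W = (0, 0), E = (1, 0), V = (0, 1), L = (-1, -3) — the answer is frame-independent, so this choice is without loss of generality.
1. P is the midpoint of EV ⇒ P = (1/2, 1/2)
2. J is the midpoint of LP ⇒ J = (-1/4, -5/4)
through J parallel to EV: direction (-1, 1); meets LV at U = (-1/2, -1)
U = L + t·(V−L) with t = 1/2

t = 1/2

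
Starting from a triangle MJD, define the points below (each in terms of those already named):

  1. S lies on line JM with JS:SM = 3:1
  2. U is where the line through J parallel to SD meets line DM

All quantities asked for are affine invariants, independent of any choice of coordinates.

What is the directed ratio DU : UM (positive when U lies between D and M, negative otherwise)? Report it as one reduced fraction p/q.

DU:UM = -3/4

Set M = (0, 0), J = (1, 0), D = (0, 1); any affine frame gives the same invariant.
1. S lies on line JM with JS:SM = 3:1 ⇒ S = (1/4, 0)
2. U is where the line through J parallel to SD meets line DM ⇒ U = (0, 4)
U = D + t·(M−D) with t = -3, so DU:UM = t:(1−t) = -3:4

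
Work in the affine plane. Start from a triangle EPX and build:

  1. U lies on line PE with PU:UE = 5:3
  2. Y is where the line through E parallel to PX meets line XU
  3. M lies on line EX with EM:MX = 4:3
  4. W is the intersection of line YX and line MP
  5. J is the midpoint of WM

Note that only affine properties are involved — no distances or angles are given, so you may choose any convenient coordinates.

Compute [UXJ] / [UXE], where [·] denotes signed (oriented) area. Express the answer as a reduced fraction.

Choose coordinates E = (0, 0), P = (1, 0), X = (0, 1).
1. U lies on line PE with PU:UE = 5:3 ⇒ U = (3/8, 0)
2. Y is where the line through E parallel to PX meets line XU ⇒ Y = (3/5, -3/5)
3. M lies on line EX with EM:MX = 4:3 ⇒ M = (0, 4/7)
4. W is the intersection of line YX and line MP ⇒ W = (9/44, 5/11)
5. J is the midpoint of WM ⇒ J = (9/88, 79/154)
2·[UXJ] = 9/112, 2·[UXE] = 3/8
[UXJ]:[UXE] = 9/112:3/8 = 3/14

[UXJ]:[UXE] = 3/14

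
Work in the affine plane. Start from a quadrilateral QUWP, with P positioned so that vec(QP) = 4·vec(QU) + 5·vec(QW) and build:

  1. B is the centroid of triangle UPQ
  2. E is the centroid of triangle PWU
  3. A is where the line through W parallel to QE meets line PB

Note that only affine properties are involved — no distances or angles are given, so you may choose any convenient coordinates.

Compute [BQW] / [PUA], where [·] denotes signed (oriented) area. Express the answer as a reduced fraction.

Set Q = (0, 0), U = (1, 0), W = (0, 1), P = (4, 5); any affine frame gives the same invariant.
1. B is the centroid of triangle UPQ ⇒ B = (5/3, 5/3)
2. E is the centroid of triangle PWU ⇒ E = (5/3, 2)
3. A is where the line through W parallel to QE meets line PB ⇒ A = (15/2, 10)
2·[BQW] = -5/3, 2·[PUA] = 5/2
[BQW]:[PUA] = -5/3:5/2 = -2/3

[BQW]:[PUA] = -2/3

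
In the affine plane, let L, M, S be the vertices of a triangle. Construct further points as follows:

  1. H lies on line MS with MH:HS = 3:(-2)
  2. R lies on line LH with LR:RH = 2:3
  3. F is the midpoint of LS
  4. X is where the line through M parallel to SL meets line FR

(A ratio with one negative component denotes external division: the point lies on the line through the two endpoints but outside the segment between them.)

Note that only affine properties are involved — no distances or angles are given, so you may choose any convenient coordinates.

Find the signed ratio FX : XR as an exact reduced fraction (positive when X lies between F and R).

FX:XR = -5/9

Choose coordinates L = (0, 0), M = (1, 0), S = (0, 1).
1. H lies on line MS with MH:HS = 3:(-2) ⇒ H = (-2, 3)
2. R lies on line LH with LR:RH = 2:3 ⇒ R = (-4/5, 6/5)
3. F is the midpoint of LS ⇒ F = (0, 1/2)
4. X is where the line through M parallel to SL meets line FR ⇒ X = (1, -3/8)
X = F + t·(R−F) with t = -5/4, so FX:XR = t:(1−t) = -5/4:9/4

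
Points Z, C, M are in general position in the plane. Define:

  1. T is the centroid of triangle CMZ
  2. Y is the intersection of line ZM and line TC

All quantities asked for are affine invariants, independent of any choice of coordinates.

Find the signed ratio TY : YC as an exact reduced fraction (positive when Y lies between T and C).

TY:YC = -1/3

Work in coordinates with Z = (0, 0), C = (1, 0), M = (0, 1).
1. T is the centroid of triangle CMZ ⇒ T = (1/3, 1/3)
2. Y is the intersection of line ZM and line TC ⇒ Y = (0, 1/2)
Y = T + t·(C−T) with t = -1/2, so TY:YC = t:(1−t) = -1/2:3/2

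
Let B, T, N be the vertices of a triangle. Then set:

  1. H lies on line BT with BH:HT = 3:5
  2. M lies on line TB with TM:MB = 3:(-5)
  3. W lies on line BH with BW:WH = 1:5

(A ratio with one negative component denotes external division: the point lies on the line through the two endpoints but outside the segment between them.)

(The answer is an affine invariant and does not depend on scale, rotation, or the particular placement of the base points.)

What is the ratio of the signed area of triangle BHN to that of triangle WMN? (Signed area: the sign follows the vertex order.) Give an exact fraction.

[BHN]:[WMN] = 2/13

Set B = (0, 0), T = (1, 0), N = (0, 1); any affine frame gives the same invariant.
1. H lies on line BT with BH:HT = 3:5 ⇒ H = (3/8, 0)
2. M lies on line TB with TM:MB = 3:(-5) ⇒ M = (5/2, 0)
3. W lies on line BH with BW:WH = 1:5 ⇒ W = (1/16, 0)
2·[BHN] = 3/8, 2·[WMN] = 39/16
[BHN]:[WMN] = 3/8:39/16 = 2/13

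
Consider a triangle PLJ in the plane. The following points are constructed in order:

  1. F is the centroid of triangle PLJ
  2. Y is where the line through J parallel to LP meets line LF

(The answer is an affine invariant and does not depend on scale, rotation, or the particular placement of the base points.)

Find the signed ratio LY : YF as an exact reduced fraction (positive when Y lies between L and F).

LY:YF = -3/2

Work in coordinates with P = (0, 0), L = (1, 0), J = (0, 1).
1. F is the centroid of triangle PLJ ⇒ F = (1/3, 1/3)
2. Y is where the line through J parallel to LP meets line LF ⇒ Y = (-1, 1)
Y = L + t·(F−L) with t = 3, so LY:YF = t:(1−t) = 3:-2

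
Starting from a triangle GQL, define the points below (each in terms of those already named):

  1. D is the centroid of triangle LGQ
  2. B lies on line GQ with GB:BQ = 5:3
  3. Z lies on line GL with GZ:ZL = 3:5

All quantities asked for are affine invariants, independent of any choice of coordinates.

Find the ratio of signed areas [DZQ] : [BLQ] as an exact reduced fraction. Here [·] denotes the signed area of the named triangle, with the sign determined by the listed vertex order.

Set G = (0, 0), Q = (1, 0), L = (0, 1); any affine frame gives the same invariant.
1. D is the centroid of triangle LGQ ⇒ D = (1/3, 1/3)
2. B lies on line GQ with GB:BQ = 5:3 ⇒ B = (5/8, 0)
3. Z lies on line GL with GZ:ZL = 3:5 ⇒ Z = (0, 3/8)
2·[DZQ] = 1/12, 2·[BLQ] = -3/8
[DZQ]:[BLQ] = 1/12:-3/8 = -2/9

[DZQ]:[BLQ] = -2/9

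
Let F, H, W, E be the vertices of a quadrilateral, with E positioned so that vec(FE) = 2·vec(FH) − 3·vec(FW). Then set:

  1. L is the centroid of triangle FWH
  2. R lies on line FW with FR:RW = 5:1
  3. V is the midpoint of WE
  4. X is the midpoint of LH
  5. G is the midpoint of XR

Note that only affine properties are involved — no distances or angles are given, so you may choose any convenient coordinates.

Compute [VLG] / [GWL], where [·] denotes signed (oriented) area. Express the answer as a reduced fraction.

Set F = (0, 0), H = (1, 0), W = (0, 1), E = (2, -3); any affine frame gives the same invariant.
1. L is the centroid of triangle FWH ⇒ L = (1/3, 1/3)
2. R lies on line FW with FR:RW = 5:1 ⇒ R = (0, 5/6)
3. V is the midpoint of WE ⇒ V = (1, -1)
4. X is the midpoint of LH ⇒ X = (2/3, 1/6)
5. G is the midpoint of XR ⇒ G = (1/3, 1/2)
2·[VLG] = -1/9, 2·[GWL] = 1/18
[VLG]:[GWL] = -1/9:1/18 = -2

[VLG]:[GWL] = -2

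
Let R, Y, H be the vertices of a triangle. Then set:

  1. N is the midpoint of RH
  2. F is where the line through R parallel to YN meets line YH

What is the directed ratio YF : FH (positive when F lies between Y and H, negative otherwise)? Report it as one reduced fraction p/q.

YF:FH = -1/2

Choose coordinates R = (0, 0), Y = (1, 0), H = (0, 1).
1. N is the midpoint of RH ⇒ N = (0, 1/2)
2. F is where the line through R parallel to YN meets line YH ⇒ F = (2, -1)
F = Y + t·(H−Y) with t = -1, so YF:FH = t:(1−t) = -1:2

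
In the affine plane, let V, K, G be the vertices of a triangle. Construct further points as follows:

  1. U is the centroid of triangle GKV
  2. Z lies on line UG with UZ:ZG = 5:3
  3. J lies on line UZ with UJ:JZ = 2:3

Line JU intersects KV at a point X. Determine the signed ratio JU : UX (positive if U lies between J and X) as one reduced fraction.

JU:UX = 1/2

Set V = (0, 0), K = (1, 0), G = (0, 1); any affine frame gives the same invariant.
1. U is the centroid of triangle GKV ⇒ U = (1/3, 1/3)
2. Z lies on line UG with UZ:ZG = 5:3 ⇒ Z = (1/8, 3/4)
3. J lies on line UZ with UJ:JZ = 2:3 ⇒ J = (1/4, 1/2)
line JU meets KV at X = (1/2, 0)
U = J + t·(X−J) with t = 1/3, so JU:UX = 1/3:2/3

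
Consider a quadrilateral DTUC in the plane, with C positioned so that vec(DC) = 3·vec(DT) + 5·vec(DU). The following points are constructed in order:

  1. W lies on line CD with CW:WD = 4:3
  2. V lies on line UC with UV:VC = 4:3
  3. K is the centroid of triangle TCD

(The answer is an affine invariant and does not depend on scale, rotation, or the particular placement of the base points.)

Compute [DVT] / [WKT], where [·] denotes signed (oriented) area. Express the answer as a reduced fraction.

Choose coordinates D = (0, 0), T = (1, 0), U = (0, 1), C = (3, 5).
1. W lies on line CD with CW:WD = 4:3 ⇒ W = (9/7, 15/7)
2. V lies on line UC with UV:VC = 4:3 ⇒ V = (12/7, 23/7)
3. K is the centroid of triangle TCD ⇒ K = (4/3, 5/3)
2·[DVT] = -23/7, 2·[WKT] = -5/21
[DVT]:[WKT] = -23/7:-5/21 = 69/5

[DVT]:[WKT] = 69/5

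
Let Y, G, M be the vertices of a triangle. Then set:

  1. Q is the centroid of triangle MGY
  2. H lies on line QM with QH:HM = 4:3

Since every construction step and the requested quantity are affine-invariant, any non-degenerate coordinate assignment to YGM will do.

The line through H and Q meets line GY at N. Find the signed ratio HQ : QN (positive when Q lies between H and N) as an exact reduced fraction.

Assign Y = (0, 0), G = (1, 0), M = (0, 1) — the answer is frame-independent, so this choice is without loss of generality.
1. Q is the centroid of triangle MGY ⇒ Q = (1/3, 1/3)
2. H lies on line QM with QH:HM = 4:3 ⇒ H = (1/7, 5/7)
line HQ meets GY at N = (1/2, 0)
Q = H + t·(N−H) with t = 8/15, so HQ:QN = 8/15:7/15

HQ:QN = 8/7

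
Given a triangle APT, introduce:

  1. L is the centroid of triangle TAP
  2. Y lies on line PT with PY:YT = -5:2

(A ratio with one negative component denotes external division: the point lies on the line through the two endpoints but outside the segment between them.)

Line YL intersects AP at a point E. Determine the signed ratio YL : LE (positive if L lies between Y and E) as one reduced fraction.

YL:LE = 4

Assign A = (0, 0), P = (1, 0), T = (0, 1) — the answer is frame-independent, so this choice is without loss of generality.
1. L is the centroid of triangle TAP ⇒ L = (1/3, 1/3)
2. Y lies on line PT with PY:YT = -5:2 ⇒ Y = (-2/3, 5/3)
line YL meets AP at E = (7/12, 0)
L = Y + t·(E−Y) with t = 4/5, so YL:LE = 4/5:1/5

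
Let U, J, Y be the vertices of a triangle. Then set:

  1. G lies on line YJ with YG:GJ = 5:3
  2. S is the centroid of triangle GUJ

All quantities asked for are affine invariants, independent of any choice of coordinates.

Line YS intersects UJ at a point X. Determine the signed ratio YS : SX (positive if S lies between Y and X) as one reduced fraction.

Assign U = (0, 0), J = (1, 0), Y = (0, 1) — the answer is frame-independent, so this choice is without loss of generality.
1. G lies on line YJ with YG:GJ = 5:3 ⇒ G = (5/8, 3/8)
2. S is the centroid of triangle GUJ ⇒ S = (13/24, 1/8)
line YS meets UJ at X = (13/21, 0)
S = Y + t·(X−Y) with t = 7/8, so YS:SX = 7/8:1/8

YS:SX = 7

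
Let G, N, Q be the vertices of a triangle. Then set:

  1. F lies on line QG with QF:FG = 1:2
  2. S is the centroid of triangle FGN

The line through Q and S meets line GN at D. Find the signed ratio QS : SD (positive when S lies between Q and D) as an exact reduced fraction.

QS:SD = 7/2

Assign G = (0, 0), N = (1, 0), Q = (0, 1) — the answer is frame-independent, so this choice is without loss of generality.
1. F lies on line QG with QF:FG = 1:2 ⇒ F = (0, 2/3)
2. S is the centroid of triangle FGN ⇒ S = (1/3, 2/9)
line QS meets GN at D = (3/7, 0)
S = Q + t·(D−Q) with t = 7/9, so QS:SD = 7/9:2/9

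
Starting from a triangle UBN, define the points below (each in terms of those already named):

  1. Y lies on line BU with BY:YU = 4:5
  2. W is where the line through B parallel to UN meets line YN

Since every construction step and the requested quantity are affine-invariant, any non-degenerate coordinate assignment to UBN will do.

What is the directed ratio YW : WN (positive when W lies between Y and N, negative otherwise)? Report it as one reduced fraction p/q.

YW:WN = -4/9

Choose coordinates U = (0, 0), B = (1, 0), N = (0, 1).
1. Y lies on line BU with BY:YU = 4:5 ⇒ Y = (5/9, 0)
2. W is where the line through B parallel to UN meets line YN ⇒ W = (1, -4/5)
W = Y + t·(N−Y) with t = -4/5, so YW:WN = t:(1−t) = -4/5:9/5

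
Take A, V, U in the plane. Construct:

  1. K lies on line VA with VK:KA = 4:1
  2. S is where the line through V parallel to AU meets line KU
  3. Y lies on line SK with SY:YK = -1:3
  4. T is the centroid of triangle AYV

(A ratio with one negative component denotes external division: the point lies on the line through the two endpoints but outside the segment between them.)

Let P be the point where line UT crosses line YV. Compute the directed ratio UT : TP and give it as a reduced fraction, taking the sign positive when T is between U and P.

UT:TP = 9/5

Choose coordinates A = (0, 0), V = (1, 0), U = (0, 1).
1. K lies on line VA with VK:KA = 4:1 ⇒ K = (1/5, 0)
2. S is where the line through V parallel to AU meets line KU ⇒ S = (1, -4)
3. Y lies on line SK with SY:YK = -1:3 ⇒ Y = (7/5, -6)
4. T is the centroid of triangle AYV ⇒ T = (4/5, -2)
line UT meets YV at P = (56/45, -11/3)
T = U + t·(P−U) with t = 9/14, so UT:TP = 9/14:5/14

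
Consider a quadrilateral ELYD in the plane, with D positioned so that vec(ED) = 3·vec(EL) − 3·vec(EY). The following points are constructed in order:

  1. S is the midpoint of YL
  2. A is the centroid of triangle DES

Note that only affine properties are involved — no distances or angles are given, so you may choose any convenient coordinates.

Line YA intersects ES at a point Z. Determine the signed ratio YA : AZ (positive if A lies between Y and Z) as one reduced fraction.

YA:AZ = -3/2

Choose coordinates E = (0, 0), L = (1, 0), Y = (0, 1), D = (3, -3).
1. S is the midpoint of YL ⇒ S = (1/2, 1/2)
2. A is the centroid of triangle DES ⇒ A = (7/6, -5/6)
line YA meets ES at Z = (7/18, 7/18)
A = Y + t·(Z−Y) with t = 3, so YA:AZ = 3:-2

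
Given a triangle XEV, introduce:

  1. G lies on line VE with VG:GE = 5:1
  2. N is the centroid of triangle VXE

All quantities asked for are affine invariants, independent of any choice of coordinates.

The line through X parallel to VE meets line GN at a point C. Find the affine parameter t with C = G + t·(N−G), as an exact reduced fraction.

Work in coordinates with X = (0, 0), E = (1, 0), V = (0, 1).
1. G lies on line VE with VG:GE = 5:1 ⇒ G = (5/6, 1/6)
2. N is the centroid of triangle VXE ⇒ N = (1/3, 1/3)
through X parallel to VE: direction (1, -1); meets GN at C = (-2/3, 2/3)
C = G + t·(N−G) with t = 3

t = 3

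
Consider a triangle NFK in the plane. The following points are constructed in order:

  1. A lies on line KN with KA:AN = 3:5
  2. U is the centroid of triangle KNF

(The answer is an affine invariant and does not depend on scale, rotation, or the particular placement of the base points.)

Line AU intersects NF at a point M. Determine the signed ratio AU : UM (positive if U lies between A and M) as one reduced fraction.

AU:UM = 7/8

Assign N = (0, 0), F = (1, 0), K = (0, 1) — the answer is frame-independent, so this choice is without loss of generality.
1. A lies on line KN with KA:AN = 3:5 ⇒ A = (0, 5/8)
2. U is the centroid of triangle KNF ⇒ U = (1/3, 1/3)
line AU meets NF at M = (5/7, 0)
U = A + t·(M−A) with t = 7/15, so AU:UM = 7/15:8/15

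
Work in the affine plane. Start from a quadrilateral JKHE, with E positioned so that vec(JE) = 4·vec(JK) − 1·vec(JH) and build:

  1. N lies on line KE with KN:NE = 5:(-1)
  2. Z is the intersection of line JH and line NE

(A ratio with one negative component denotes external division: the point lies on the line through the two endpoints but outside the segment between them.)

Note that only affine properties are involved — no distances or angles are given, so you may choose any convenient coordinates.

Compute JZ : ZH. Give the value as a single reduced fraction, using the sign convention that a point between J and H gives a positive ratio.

JZ:ZH = 1/2

Choose coordinates J = (0, 0), K = (1, 0), H = (0, 1), E = (4, -1).
1. N lies on line KE with KN:NE = 5:(-1) ⇒ N = (19/4, -5/4)
2. Z is the intersection of line JH and line NE ⇒ Z = (0, 1/3)
Z = J + t·(H−J) with t = 1/3, so JZ:ZH = t:(1−t) = 1/3:2/3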